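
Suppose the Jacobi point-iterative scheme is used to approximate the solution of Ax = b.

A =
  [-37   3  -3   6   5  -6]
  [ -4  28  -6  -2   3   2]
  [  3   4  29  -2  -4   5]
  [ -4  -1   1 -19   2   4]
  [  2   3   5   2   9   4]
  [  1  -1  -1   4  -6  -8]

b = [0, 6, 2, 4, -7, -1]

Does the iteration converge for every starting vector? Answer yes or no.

yes

Diagonal D = diag(-37, 28, 29, -19, 9, -8); L, U strict lower/upper.
T_J = -D⁻¹(L+U): T[4,0] = -(2)/(9) = -0.2222; T[4,4] = 0.
  T[0,:] = [+0.0000, +0.0811, -0.0811, +0.1622, +0.1351, -0.1622]
  T[1,:] = [+0.1429, +0.0000, +0.2143, +0.0714, -0.1071, -0.0714]
  T[2,:] = [-0.1034, -0.1379, +0.0000, +0.0690, +0.1379, -0.1724]
  T[3,:] = [-0.2105, -0.0526, +0.0526, +0.0000, +0.1053, +0.2105]
  T[4,:] = [-0.2222, -0.3333, -0.5556, -0.2222, +0.0000, -0.4444]
  T[5,:] = [+0.1250, -0.1250, -0.1250, +0.5000, -0.7500, +0.0000]
moduli |λ_i(T)| = 0.7473, 0.5577, 0.3884, 0.3884, 0.0800, 0.0800.
ρ(T) = max|λ| = 0.7473; 0.7473 < 1: convergent.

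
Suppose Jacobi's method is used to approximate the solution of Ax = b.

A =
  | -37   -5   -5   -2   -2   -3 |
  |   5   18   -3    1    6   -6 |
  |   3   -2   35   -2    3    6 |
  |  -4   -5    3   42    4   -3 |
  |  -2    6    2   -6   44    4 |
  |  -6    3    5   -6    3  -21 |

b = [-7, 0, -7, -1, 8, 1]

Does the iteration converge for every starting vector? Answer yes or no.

yes

A = D + L + U where D = diag(-37, 18, 35, 42, 44, -21).
Jacobi: T = -D⁻¹(L+U), T[4,0] = -(-2)/(44) = +0.0455; T[4,4] = 0.
  T[0,:] = [+0.0000 -0.1351 -0.1351 -0.0541 -0.0541 -0.0811]
  T[1,:] = [-0.2778 +0.0000 +0.1667 -0.0556 -0.3333 +0.3333]
  T[2,:] = [-0.0857 +0.0571 +0.0000 +0.0571 -0.0857 -0.1714]
  T[3,:] = [+0.0952 +0.1190 -0.0714 +0.0000 -0.0952 +0.0714]
  T[4,:] = [+0.0455 -0.1364 -0.0455 +0.1364 +0.0000 -0.0909]
  T[5,:] = [-0.2857 +0.1429 +0.2381 -0.2857 +0.1429 +0.0000]
moduli |λ_i(T)| = 0.4119, 0.3408, 0.2882, 0.2882, 0.1435, 0.0066.
ρ = 0.4119; 0.4119 < 1, so it converges for any x₀.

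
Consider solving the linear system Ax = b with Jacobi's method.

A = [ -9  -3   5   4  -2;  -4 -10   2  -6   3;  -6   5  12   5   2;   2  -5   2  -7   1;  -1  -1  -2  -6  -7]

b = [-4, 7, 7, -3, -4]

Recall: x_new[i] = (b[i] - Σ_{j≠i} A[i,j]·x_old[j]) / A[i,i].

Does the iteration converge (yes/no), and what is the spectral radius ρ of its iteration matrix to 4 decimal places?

Split A = D + L + U, D = diag(-9, -10, 12, -7, -7).
T_J = -D⁻¹(L+U): T[2,3] = -(5)/(12) = -0.4167; T[2,2] = 0.
  T[0,:] = [+0.0000  -0.3333  +0.5556  +0.4444  -0.2222]
  T[1,:] = [-0.4000  +0.0000  +0.2000  -0.6000  +0.3000]
  T[2,:] = [+0.5000  -0.4167  +0.0000  -0.4167  -0.1667]
  T[3,:] = [+0.2857  -0.7143  +0.2857  +0.0000  +0.1429]
  T[4,:] = [-0.1429  -0.1429  -0.2857  -0.8571  +0.0000]
|λ(T)| sorted: 1.1543, 0.7719, 0.7719, 0.3819, 0.2350.
ρ(T) = max|λ| = 1.1543; 1.1543 > 1: divergent.

no, ρ = 1.1543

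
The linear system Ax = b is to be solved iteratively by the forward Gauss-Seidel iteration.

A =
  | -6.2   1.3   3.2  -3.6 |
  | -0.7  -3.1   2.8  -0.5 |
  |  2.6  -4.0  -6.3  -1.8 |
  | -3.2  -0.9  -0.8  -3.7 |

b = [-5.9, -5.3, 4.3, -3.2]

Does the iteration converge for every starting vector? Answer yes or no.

yes

Diagonal D = diag(-6.2, -3.1, -6.3, -3.7); L, U strict lower/upper.
T_GS = -(D+L)⁻¹U: row 0 first, T[0,3] = -(-3.6)/(-6.2) = -0.5806; later rows by forward substitution.
  T[0,:] = [+0.0000 +0.2097 +0.5161 -0.5806]
  T[1,:] = [+0.0000 -0.0473 +0.7867 -0.0302]
  T[2,:] = [+0.0000 +0.1166 -0.2865 -0.5062]
  T[3,:] = [+0.0000 -0.1950 -0.5758 +0.6190]
|eigenvalues of T|: 0.9499, 0.5797, 0.0850, 0.0000.
ρ(T) = max|λ| = 0.9499; 0.9499 < 1: convergent.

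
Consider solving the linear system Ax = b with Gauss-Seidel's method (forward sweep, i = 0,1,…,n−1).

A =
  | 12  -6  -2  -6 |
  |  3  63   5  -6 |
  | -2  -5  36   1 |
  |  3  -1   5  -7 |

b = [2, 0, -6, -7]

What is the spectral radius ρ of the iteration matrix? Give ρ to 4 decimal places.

0.2692

Let D = diag(12, 63, 36, -7); L, U the strict triangles.
T_GS = -(D+L)⁻¹U: row 0 first, T[0,1] = -(-6)/(12) = +0.5000; later rows by forward substitution.
  T[0,:] = [+0.0000, +0.5000, +0.1667, +0.5000]
  T[1,:] = [+0.0000, -0.0238, -0.0873, +0.0714]
  T[2,:] = [+0.0000, +0.0245, -0.0029, +0.0099]
  T[3,:] = [+0.0000, +0.2352, +0.0819, +0.2112]
|λ(T)| sorted: 0.2692, 0.0485, 0.0362, 0.0000.
ρ = 0.2692; 0.2692 < 1: convergent.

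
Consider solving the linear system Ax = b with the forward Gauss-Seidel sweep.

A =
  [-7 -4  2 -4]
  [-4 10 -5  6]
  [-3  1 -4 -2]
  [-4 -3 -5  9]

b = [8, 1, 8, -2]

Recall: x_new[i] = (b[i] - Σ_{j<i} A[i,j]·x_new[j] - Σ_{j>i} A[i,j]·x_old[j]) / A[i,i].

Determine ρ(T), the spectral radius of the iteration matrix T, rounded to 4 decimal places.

A = D + L + U where D = diag(-7, 10, -4, 9).
Gauss-Seidel: T = -(D+L)⁻¹U, row 0 first, T[0,1] = -(-4)/(-7) = -0.5714; later rows by forward substitution.
  T[0,:] = [+0.0000, -0.5714, +0.2857, -0.5714]
  T[1,:] = [+0.0000, -0.2286, +0.6143, -0.8286]
  T[2,:] = [+0.0000, +0.3714, -0.0607, -0.2786]
  T[3,:] = [+0.0000, -0.1238, +0.2980, -0.6849]
|eigenvalues of T|: 0.9404, 0.2773, 0.2435, 0.0000.
ρ = 0.9404; 0.9404 < 1: convergent.

0.9404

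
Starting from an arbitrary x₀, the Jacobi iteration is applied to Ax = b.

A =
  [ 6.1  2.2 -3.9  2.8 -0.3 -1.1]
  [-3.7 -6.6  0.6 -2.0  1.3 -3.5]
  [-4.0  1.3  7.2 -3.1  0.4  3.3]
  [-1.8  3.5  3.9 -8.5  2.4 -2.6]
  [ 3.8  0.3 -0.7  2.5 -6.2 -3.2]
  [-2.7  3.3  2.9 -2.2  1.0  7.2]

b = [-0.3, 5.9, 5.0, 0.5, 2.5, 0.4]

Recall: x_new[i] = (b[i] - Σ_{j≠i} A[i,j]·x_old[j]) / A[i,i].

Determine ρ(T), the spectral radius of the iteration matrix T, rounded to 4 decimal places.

1.1409

Split A = D + L + U, D = diag(6.1, -6.6, 7.2, -8.5, -6.2, 7.2).
Jacobi: T = -D⁻¹(L+U), T[5,1] = -(3.3)/(7.2) = -0.4583; T[5,5] = 0.
  T[0,:] = [+0.0000, -0.3607, +0.6393, -0.4590, +0.0492, +0.1803]
  T[1,:] = [-0.5606, +0.0000, +0.0909, -0.3030, +0.1970, -0.5303]
  T[2,:] = [+0.5556, -0.1806, +0.0000, +0.4306, -0.0556, -0.4583]
  T[3,:] = [-0.2118, +0.4118, +0.4588, +0.0000, +0.2824, -0.3059]
  T[4,:] = [+0.6129, +0.0484, -0.1129, +0.4032, +0.0000, -0.5161]
  T[5,:] = [+0.3750, -0.4583, -0.4028, +0.3056, -0.1389, +0.0000]
|eigenvalues of T|: 1.1409, 0.8076, 0.6184, 0.5690, 0.1614, 0.1614.
ρ = 1.1409; 1.1409 > 1 ⇒ diverges.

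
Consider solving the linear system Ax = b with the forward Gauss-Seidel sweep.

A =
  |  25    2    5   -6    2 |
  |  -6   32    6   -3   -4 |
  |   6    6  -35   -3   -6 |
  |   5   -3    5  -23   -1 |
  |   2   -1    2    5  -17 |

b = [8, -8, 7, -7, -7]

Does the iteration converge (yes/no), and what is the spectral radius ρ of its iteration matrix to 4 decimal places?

Write A = D+L+U with D = diag(25, 32, -35, -23, -17).
T_GS = -(D+L)⁻¹U: row 0 first, T[0,1] = -(2)/(25) = -0.0800; later rows by forward substitution.
  T[0,:] = [+0.0000, -0.0800, -0.2000, +0.2400, -0.0800]
  T[1,:] = [+0.0000, -0.0150, -0.2250, +0.1387, +0.1100]
  T[2,:] = [+0.0000, -0.0163, -0.0729, -0.0208, -0.1663]
  T[3,:] = [+0.0000, -0.0190, -0.0300, +0.0296, -0.1114]
  T[4,:] = [+0.0000, -0.0160, -0.0277, +0.0263, -0.0682]
|roots of det(T-λI)|: 0.1542, 0.0708, 0.0708, 0.0085, 0.0000.
ρ(T) = max|λ| = 0.1542; 0.1542 < 1, so it converges for any x₀.

yes, ρ = 0.1542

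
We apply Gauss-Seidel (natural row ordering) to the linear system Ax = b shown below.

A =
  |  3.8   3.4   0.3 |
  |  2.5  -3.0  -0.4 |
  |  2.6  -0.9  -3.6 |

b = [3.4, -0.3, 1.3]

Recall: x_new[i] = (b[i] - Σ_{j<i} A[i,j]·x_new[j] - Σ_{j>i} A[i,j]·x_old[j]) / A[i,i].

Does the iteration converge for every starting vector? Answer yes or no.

yes

Split A = D + L + U, D = diag(3.8, -3, -3.6).
Gauss-Seidel: T = -(D+L)⁻¹U, row 0 first, T[0,2] = -(0.3)/(3.8) = -0.0789; later rows by forward substitution.
  T[0,:] = [+0.0000 -0.8947 -0.0789]
  T[1,:] = [+0.0000 -0.7456 -0.1991]
  T[2,:] = [+0.0000 -0.4598 -0.0072]
eigenvalue magnitudes: 0.8538, 0.1009, 0.0000.
ρ = 0.8538; 0.8538 < 1, so it converges for any x₀.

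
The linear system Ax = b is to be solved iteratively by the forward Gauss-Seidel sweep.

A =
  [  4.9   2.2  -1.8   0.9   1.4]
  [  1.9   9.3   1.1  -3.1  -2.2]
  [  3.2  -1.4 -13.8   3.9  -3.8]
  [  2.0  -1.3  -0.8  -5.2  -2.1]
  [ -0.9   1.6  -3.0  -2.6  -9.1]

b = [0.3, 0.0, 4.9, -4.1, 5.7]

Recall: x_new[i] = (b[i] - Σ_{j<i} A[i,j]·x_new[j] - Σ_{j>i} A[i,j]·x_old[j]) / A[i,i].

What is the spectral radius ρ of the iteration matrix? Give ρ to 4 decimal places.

A = D + L + U where D = diag(4.9, 9.3, -13.8, -5.2, -9.1).
GS T = -(D+L)⁻¹U: row 0 first, T[0,4] = -(1.4)/(4.9) = -0.2857; later rows by forward substitution.
  T[0,:] = [+0.0000  -0.4490  +0.3673  -0.1837  -0.2857]
  T[1,:] = [+0.0000  +0.0917  -0.1933  +0.3709  +0.2949]
  T[2,:] = [+0.0000  -0.1134  +0.1048  +0.2024  -0.3715]
  T[3,:] = [+0.0000  -0.1782  +0.1735  -0.1945  -0.5303]
  T[4,:] = [+0.0000  +0.1488  -0.1544  +0.0722  +0.3541]
moduli |λ_i(T)| = 0.5462, 0.1144, 0.1144, 0.0839, 0.0000.
ρ = 0.5462; 0.5462 < 1, so it converges for any x₀.

0.5462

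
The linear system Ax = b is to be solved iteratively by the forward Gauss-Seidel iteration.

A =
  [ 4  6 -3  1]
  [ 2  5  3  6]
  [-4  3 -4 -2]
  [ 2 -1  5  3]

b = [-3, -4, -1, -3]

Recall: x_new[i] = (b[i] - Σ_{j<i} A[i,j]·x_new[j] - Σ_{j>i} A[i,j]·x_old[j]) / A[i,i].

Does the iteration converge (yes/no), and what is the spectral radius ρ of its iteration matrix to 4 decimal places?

no, ρ = 1.5313

Diagonal D = diag(4, 5, -4, 3); L, U strict lower/upper.
T_GS = -(D+L)⁻¹U: row 0 first, T[0,3] = -(1)/(4) = -0.2500; later rows by forward substitution.
  T[0,:] = [+0.0000 -1.5000 +0.7500 -0.2500]
  T[1,:] = [+0.0000 +0.6000 -0.9000 -1.1000]
  T[2,:] = [+0.0000 +1.9500 -1.4250 -1.0750]
  T[3,:] = [+0.0000 -2.0500 +1.5750 +1.5917]
|eigenvalues of T|: 1.5313, 0.4426, 0.4426, 0.0000.
spectral radius ρ = 1.5313; 1.5313 > 1 ⇒ diverges.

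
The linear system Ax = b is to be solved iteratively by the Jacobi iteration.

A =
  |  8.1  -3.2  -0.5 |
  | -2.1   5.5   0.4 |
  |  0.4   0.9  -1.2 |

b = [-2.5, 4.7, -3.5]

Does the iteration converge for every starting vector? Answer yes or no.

Write A = D+L+U with D = diag(8.1, 5.5, -1.2).
T_J = -D⁻¹(L+U): T[0,1] = -(-3.2)/(8.1) = +0.3951; T[0,0] = 0.
  T[0,:] = [+0.0000, +0.3951, +0.0617]
  T[1,:] = [+0.3818, +0.0000, -0.0727]
  T[2,:] = [+0.3333, +0.7500, +0.0000]
eigenvalue magnitudes: 0.3723, 0.2998, 0.0726.
ρ(T) = max|λ| = 0.3723; 0.3723 < 1, so it converges for any x₀.

yes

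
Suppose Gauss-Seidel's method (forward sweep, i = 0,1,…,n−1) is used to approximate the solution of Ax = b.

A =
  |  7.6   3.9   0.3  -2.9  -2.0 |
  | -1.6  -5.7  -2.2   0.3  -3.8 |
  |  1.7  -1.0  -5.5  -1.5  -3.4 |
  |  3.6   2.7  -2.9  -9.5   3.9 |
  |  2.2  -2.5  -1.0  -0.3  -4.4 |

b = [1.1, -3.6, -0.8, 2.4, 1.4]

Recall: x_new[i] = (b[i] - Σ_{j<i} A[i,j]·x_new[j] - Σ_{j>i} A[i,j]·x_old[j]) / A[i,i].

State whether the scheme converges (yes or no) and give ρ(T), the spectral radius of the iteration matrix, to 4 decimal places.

yes, ρ = 0.9410

Split A = D + L + U, D = diag(7.6, -5.7, -5.5, -9.5, -4.4).
Gauss-Seidel: T = -(D+L)⁻¹U, row 0 first, T[0,3] = -(-2.9)/(7.6) = +0.3816; later rows by forward substitution.
  T[0,:] = [+0.0000  -0.5132  -0.0395  +0.3816  +0.2632]
  T[1,:] = [+0.0000  +0.1440  -0.3749  -0.0545  -0.7405]
  T[2,:] = [+0.0000  -0.1848  +0.0560  -0.1449  -0.4022]
  T[3,:] = [+0.0000  -0.0971  -0.1386  +0.1733  +0.4226]
  T[4,:] = [+0.0000  -0.2898  +0.1900  +0.2429  +0.6149]
moduli |λ_i(T)| = 0.9410, 0.3952, 0.1949, 0.1530, 0.0000.
ρ(T) = max|λ| = 0.9410; 0.9410 < 1: convergent.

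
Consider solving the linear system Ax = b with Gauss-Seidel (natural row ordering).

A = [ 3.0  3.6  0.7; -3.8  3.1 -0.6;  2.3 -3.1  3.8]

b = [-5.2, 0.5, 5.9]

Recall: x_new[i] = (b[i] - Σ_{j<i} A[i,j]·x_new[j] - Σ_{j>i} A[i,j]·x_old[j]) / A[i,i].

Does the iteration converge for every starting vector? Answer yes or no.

Split A = D + L + U, D = diag(3, 3.1, 3.8).
Gauss-Seidel: T = -(D+L)⁻¹U, row 0 first, T[0,2] = -(0.7)/(3) = -0.2333; later rows by forward substitution.
  T[0,:] = [+0.0000, -1.2000, -0.2333]
  T[1,:] = [+0.0000, -1.4710, -0.0925]
  T[2,:] = [+0.0000, -0.4737, +0.0658]
moduli |λ_i(T)| = 1.4990, 0.0938, 0.0000.
spectral radius ρ = 1.4990; 1.4990 > 1, so it fails to converge.

no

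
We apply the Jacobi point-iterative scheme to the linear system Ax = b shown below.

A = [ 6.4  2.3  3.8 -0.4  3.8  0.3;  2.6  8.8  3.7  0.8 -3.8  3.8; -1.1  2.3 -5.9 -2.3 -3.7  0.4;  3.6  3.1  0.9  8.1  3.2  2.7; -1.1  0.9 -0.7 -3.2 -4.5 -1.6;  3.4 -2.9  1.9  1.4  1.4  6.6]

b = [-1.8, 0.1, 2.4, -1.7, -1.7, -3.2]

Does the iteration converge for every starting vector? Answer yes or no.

no

Let D = diag(6.4, 8.8, -5.9, 8.1, -4.5, 6.6); L, U the strict triangles.
T_J = -D⁻¹(L+U): T[5,2] = -(1.9)/(6.6) = -0.2879; T[5,5] = 0.
  T[0,:] = [+0.0000 -0.3594 -0.5938 +0.0625 -0.5938 -0.0469]
  T[1,:] = [-0.2955 +0.0000 -0.4205 -0.0909 +0.4318 -0.4318]
  T[2,:] = [-0.1864 +0.3898 +0.0000 -0.3898 -0.6271 +0.0678]
  T[3,:] = [-0.4444 -0.3827 -0.1111 +0.0000 -0.3951 -0.3333]
  T[4,:] = [-0.2444 +0.2000 -0.1556 -0.7111 +0.0000 -0.3556]
  T[5,:] = [-0.5152 +0.4394 -0.2879 -0.2121 -0.2121 +0.0000]
moduli |λ_i(T)| = 1.2650, 0.6133, 0.6133, 0.6070, 0.6070, 0.1424.
ρ = 1.2650; 1.2650 > 1, so it fails to converge.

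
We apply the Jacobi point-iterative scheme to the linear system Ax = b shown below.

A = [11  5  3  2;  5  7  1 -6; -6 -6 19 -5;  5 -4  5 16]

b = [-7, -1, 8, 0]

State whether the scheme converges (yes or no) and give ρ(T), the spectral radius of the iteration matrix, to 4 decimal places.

yes, ρ = 0.8593

Let D = diag(11, 7, 19, 16); L, U the strict triangles.
Jacobi: T = -D⁻¹(L+U), T[3,2] = -(5)/(16) = -0.3125; T[3,3] = 0.
  T[0,:] = [+0.0000, -0.4545, -0.2727, -0.1818]
  T[1,:] = [-0.7143, +0.0000, -0.1429, +0.8571]
  T[2,:] = [+0.3158, +0.3158, +0.0000, +0.2632]
  T[3,:] = [-0.3125, +0.2500, -0.3125, +0.0000]
moduli |λ_i(T)| = 0.8593, 0.6073, 0.4506, 0.4506.
ρ = 0.8593; 0.8593 < 1: convergent.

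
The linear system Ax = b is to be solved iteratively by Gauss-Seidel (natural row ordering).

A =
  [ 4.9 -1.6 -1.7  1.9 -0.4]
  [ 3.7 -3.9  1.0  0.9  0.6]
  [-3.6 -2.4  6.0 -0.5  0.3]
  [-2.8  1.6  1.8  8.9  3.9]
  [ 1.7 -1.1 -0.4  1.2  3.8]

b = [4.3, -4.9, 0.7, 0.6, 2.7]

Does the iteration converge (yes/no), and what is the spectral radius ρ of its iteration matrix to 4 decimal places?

yes, ρ = 0.8499

Split A = D + L + U, D = diag(4.9, -3.9, 6, 8.9, 3.8).
T_GS = -(D+L)⁻¹U: row 0 first, T[0,1] = -(-1.6)/(4.9) = +0.3265; later rows by forward substitution.
  T[0,:] = [+0.0000 +0.3265 +0.3469 -0.3878 +0.0816]
  T[1,:] = [+0.0000 +0.3098 +0.5856 -0.1371 +0.2313]
  T[2,:] = [+0.0000 +0.3198 +0.4424 -0.2042 +0.0915]
  T[3,:] = [+0.0000 -0.0176 -0.0856 -0.0561 -0.4726]
  T[4,:] = [+0.0000 -0.0172 +0.0879 +0.1300 +0.1893]
|roots of det(T-λI)|: 0.8499, 0.2211, 0.2211, 0.0329, 0.0000.
ρ = 0.8499; 0.8499 < 1, so it converges for any x₀.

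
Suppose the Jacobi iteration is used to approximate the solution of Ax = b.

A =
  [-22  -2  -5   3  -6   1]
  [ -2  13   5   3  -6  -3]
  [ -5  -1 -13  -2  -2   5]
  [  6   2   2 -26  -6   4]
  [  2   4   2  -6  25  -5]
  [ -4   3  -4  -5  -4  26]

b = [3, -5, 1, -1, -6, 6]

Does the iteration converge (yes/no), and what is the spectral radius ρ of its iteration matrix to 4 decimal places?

yes, ρ = 0.5747

Split A = D + L + U, D = diag(-22, 13, -13, -26, 25, 26).
Jacobi: T = -D⁻¹(L+U), T[3,4] = -(-6)/(-26) = -0.2308; T[3,3] = 0.
  T[0,:] = [+0.0000  -0.0909  -0.2273  +0.1364  -0.2727  +0.0455]
  T[1,:] = [+0.1538  +0.0000  -0.3846  -0.2308  +0.4615  +0.2308]
  T[2,:] = [-0.3846  -0.0769  +0.0000  -0.1538  -0.1538  +0.3846]
  T[3,:] = [+0.2308  +0.0769  +0.0769  +0.0000  -0.2308  +0.1538]
  T[4,:] = [-0.0800  -0.1600  -0.0800  +0.2400  +0.0000  +0.2000]
  T[5,:] = [+0.1538  -0.1154  +0.1538  +0.1923  +0.1538  +0.0000]
eigenvalue magnitudes: 0.5747, 0.4023, 0.3028, 0.3028, 0.2563, 0.2563.
spectral radius ρ = 0.5747; 0.5747 < 1 ⇒ converges.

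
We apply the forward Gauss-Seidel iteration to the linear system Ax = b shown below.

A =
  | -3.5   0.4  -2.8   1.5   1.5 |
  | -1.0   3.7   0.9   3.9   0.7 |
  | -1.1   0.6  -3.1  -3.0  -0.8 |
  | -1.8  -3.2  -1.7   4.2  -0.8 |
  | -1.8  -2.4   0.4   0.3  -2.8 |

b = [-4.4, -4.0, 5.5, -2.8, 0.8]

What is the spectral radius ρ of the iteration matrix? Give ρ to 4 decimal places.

1.4913

Let D = diag(-3.5, 3.7, -3.1, 4.2, -2.8); L, U the strict triangles.
Gauss-Seidel: T = -(D+L)⁻¹U, row 0 first, T[0,2] = -(-2.8)/(-3.5) = -0.8000; later rows by forward substitution.
  T[0,:] = [+0.0000 +0.1143 -0.8000 +0.4286 +0.4286]
  T[1,:] = [+0.0000 +0.0309 -0.4595 -0.9382 -0.0734]
  T[2,:] = [+0.0000 -0.0346 +0.1949 -1.3014 -0.4243]
  T[3,:] = [+0.0000 +0.0585 -0.6140 -1.0579 +0.1465]
  T[4,:] = [+0.0000 -0.0986 +0.8702 +0.2294 -0.2576]
|roots of det(T-λI)|: 1.4913, 0.3932, 0.3932, 0.0143, 0.0000.
spectral radius ρ = 1.4913; 1.4913 > 1 ⇒ diverges.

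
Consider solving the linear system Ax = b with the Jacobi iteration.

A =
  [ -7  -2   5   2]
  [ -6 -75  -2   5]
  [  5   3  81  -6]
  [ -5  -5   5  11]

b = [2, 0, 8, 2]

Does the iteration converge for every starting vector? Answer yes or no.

yes

Diagonal D = diag(-7, -75, 81, 11); L, U strict lower/upper.
Jacobi T = -D⁻¹(L+U): T[2,3] = -(-6)/(81) = +0.0741; T[2,2] = 0.
  T[0,:] = [+0.0000  -0.2857  +0.7143  +0.2857]
  T[1,:] = [-0.0800  +0.0000  -0.0267  +0.0667]
  T[2,:] = [-0.0617  -0.0370  +0.0000  +0.0741]
  T[3,:] = [+0.4545  +0.4545  -0.4545  +0.0000]
|eigenvalues of T|: 0.3711, 0.2368, 0.2368, 0.0575.
ρ = 0.3711; 0.3711 < 1: convergent.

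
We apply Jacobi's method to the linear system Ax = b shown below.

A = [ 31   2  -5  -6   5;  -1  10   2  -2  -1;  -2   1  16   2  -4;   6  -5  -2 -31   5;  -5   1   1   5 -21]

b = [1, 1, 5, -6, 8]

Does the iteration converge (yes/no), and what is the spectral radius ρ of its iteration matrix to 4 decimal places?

yes, ρ = 0.5094

Write A = D+L+U with D = diag(31, 10, 16, -31, -21).
Jacobi: T = -D⁻¹(L+U), T[4,3] = -(5)/(-21) = +0.2381; T[4,4] = 0.
  T[0,:] = [+0.0000  -0.0645  +0.1613  +0.1935  -0.1613]
  T[1,:] = [+0.1000  +0.0000  -0.2000  +0.2000  +0.1000]
  T[2,:] = [+0.1250  -0.0625  +0.0000  -0.1250  +0.2500]
  T[3,:] = [+0.1935  -0.1613  -0.0645  +0.0000  +0.1613]
  T[4,:] = [-0.2381  +0.0476  +0.0476  +0.2381  +0.0000]
|eigenvalues of T|: 0.5094, 0.1911, 0.1911, 0.1619, 0.1619.
ρ(T) = max|λ| = 0.5094; 0.5094 < 1, so it converges for any x₀.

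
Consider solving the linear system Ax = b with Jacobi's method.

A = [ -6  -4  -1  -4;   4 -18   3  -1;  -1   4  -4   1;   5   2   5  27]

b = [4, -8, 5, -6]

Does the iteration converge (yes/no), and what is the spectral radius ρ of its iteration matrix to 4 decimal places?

Diagonal D = diag(-6, -18, -4, 27); L, U strict lower/upper.
Jacobi: T = -D⁻¹(L+U), T[0,3] = -(-4)/(-6) = -0.6667; T[0,0] = 0.
  T[0,:] = [+0.0000 -0.6667 -0.1667 -0.6667]
  T[1,:] = [+0.2222 +0.0000 +0.1667 -0.0556]
  T[2,:] = [-0.2500 +1.0000 +0.0000 +0.2500]
  T[3,:] = [-0.1852 -0.0741 -0.1852 +0.0000]
|λ(T)| sorted: 0.4533, 0.3326, 0.1545, 0.1545.
ρ(T) = max|λ| = 0.4533; 0.4533 < 1, so it converges for any x₀.

yes, ρ = 0.4533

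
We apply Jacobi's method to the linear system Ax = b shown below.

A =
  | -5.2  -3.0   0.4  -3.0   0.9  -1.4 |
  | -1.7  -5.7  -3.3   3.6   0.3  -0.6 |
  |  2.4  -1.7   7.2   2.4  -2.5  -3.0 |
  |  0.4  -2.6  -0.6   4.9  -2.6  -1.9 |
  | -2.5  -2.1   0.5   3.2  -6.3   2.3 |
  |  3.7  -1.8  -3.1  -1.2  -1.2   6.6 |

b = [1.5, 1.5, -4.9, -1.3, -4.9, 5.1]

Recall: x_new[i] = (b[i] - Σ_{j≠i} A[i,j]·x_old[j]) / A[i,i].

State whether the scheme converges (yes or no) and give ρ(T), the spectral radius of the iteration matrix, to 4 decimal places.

Diagonal D = diag(-5.2, -5.7, 7.2, 4.9, -6.3, 6.6); L, U strict lower/upper.
Jacobi T = -D⁻¹(L+U): T[3,1] = -(-2.6)/(4.9) = +0.5306; T[3,3] = 0.
  T[0,:] = [+0.0000  -0.5769  +0.0769  -0.5769  +0.1731  -0.2692]
  T[1,:] = [-0.2982  +0.0000  -0.5789  +0.6316  +0.0526  -0.1053]
  T[2,:] = [-0.3333  +0.2361  +0.0000  -0.3333  +0.3472  +0.4167]
  T[3,:] = [-0.0816  +0.5306  +0.1224  +0.0000  +0.5306  +0.3878]
  T[4,:] = [-0.3968  -0.3333  +0.0794  +0.5079  +0.0000  +0.3651]
  T[5,:] = [-0.5606  +0.2727  +0.4697  +0.1818  +0.1818  +0.0000]
moduli |λ_i(T)| = 1.1821, 0.7425, 0.7425, 0.5583, 0.5037, 0.5037.
spectral radius ρ = 1.1821; 1.1821 > 1: divergent.

no, ρ = 1.1821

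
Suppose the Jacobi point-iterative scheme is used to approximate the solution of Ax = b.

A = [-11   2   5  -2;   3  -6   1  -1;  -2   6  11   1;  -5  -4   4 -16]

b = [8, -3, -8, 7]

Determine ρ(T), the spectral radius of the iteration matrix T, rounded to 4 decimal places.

0.5405

A = D + L + U where D = diag(-11, -6, 11, -16).
Jacobi T = -D⁻¹(L+U): T[3,2] = -(4)/(-16) = +0.2500; T[3,3] = 0.
  T[0,:] = [+0.0000 +0.1818 +0.4545 -0.1818]
  T[1,:] = [+0.5000 +0.0000 +0.1667 -0.1667]
  T[2,:] = [+0.1818 -0.5455 +0.0000 -0.0909]
  T[3,:] = [-0.3125 -0.2500 +0.2500 +0.0000]
|λ(T)| sorted: 0.5405, 0.2826, 0.2467, 0.2467.
spectral radius ρ = 0.5405; 0.5405 < 1 ⇒ converges.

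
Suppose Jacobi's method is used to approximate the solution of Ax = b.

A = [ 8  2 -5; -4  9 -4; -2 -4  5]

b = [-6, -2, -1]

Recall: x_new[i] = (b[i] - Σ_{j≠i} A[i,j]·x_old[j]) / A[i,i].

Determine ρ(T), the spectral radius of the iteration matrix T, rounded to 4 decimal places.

Split A = D + L + U, D = diag(8, 9, 5).
Jacobi: T = -D⁻¹(L+U), T[1,0] = -(-4)/(9) = +0.4444; T[1,1] = 0.
  T[0,:] = [+0.0000 -0.2500 +0.6250]
  T[1,:] = [+0.4444 +0.0000 +0.4444]
  T[2,:] = [+0.4000 +0.8000 +0.0000]
|λ(T)| sorted: 0.8403, 0.4600, 0.4600.
ρ(T) = max|λ| = 0.8403; 0.8403 < 1: convergent.

0.8403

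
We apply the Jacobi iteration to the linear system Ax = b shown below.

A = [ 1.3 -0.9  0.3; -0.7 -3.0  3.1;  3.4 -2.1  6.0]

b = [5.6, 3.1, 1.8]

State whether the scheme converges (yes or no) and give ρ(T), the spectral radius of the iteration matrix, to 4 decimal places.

yes, ρ = 0.8781

Let D = diag(1.3, -3, 6); L, U the strict triangles.
T_J = -D⁻¹(L+U): T[0,1] = -(-0.9)/(1.3) = +0.6923; T[0,0] = 0.
  T[0,:] = [+0.0000 +0.6923 -0.2308]
  T[1,:] = [-0.2333 +0.0000 +1.0333]
  T[2,:] = [-0.5667 +0.3500 +0.0000]
|eigenvalues of T|: 0.8781, 0.6635, 0.6635.
spectral radius ρ = 0.8781; 0.8781 < 1: convergent.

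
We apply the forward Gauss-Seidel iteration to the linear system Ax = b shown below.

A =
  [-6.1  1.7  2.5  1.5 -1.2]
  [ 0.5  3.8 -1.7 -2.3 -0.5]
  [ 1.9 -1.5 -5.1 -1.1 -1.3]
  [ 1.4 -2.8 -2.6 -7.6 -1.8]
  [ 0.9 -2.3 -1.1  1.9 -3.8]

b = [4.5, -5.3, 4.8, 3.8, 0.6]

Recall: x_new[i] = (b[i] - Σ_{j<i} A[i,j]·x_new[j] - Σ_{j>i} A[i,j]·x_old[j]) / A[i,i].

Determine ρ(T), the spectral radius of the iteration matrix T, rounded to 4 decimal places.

Let D = diag(-6.1, 3.8, -5.1, -7.6, -3.8); L, U the strict triangles.
T_GS = -(D+L)⁻¹U: row 0 first, T[0,4] = -(-1.2)/(-6.1) = -0.1967; later rows by forward substitution.
  T[0,:] = [+0.0000, +0.2787, +0.4098, +0.2459, -0.1967]
  T[1,:] = [+0.0000, -0.0367, +0.3934, +0.5729, +0.1575]
  T[2,:] = [+0.0000, +0.1146, +0.0370, -0.2926, -0.3745]
  T[3,:] = [+0.0000, +0.0256, -0.0821, -0.0657, -0.2030]
  T[4,:] = [+0.0000, +0.0678, -0.1928, -0.2367, -0.1350]
|λ(T)| sorted: 0.6149, 0.2731, 0.0948, 0.0948, 0.0000.
ρ(T) = max|λ| = 0.6149; 0.6149 < 1 ⇒ converges.

0.6149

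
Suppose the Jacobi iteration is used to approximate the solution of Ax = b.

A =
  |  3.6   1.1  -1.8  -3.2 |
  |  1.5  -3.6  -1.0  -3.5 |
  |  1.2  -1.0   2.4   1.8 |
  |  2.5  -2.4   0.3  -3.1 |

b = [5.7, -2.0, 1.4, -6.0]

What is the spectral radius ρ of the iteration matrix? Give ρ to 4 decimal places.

Write A = D+L+U with D = diag(3.6, -3.6, 2.4, -3.1).
Jacobi T = -D⁻¹(L+U): T[0,3] = -(-3.2)/(3.6) = +0.8889; T[0,0] = 0.
  T[0,:] = [+0.0000  -0.3056  +0.5000  +0.8889]
  T[1,:] = [+0.4167  +0.0000  -0.2778  -0.9722]
  T[2,:] = [-0.5000  +0.4167  +0.0000  -0.7500]
  T[3,:] = [+0.8065  -0.7742  +0.0968  +0.0000]
moduli |λ_i(T)| = 1.1902, 0.5673, 0.5673, 0.1910.
ρ(T) = max|λ| = 1.1902; 1.1902 > 1: divergent.

1.1902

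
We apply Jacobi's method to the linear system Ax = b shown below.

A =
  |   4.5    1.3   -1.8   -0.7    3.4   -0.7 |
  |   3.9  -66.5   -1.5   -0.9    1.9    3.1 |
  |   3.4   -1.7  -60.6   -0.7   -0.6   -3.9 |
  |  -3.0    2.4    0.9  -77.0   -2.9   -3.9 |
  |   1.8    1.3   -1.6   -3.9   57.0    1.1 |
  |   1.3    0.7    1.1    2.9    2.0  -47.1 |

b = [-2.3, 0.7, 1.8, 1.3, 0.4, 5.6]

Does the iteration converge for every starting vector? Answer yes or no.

yes

Write A = D+L+U with D = diag(4.5, -66.5, -60.6, -77, 57, -47.1).
T_J = -D⁻¹(L+U): T[1,5] = -(3.1)/(-66.5) = +0.0466; T[1,1] = 0.
  T[0,:] = [+0.0000 -0.2889 +0.4000 +0.1556 -0.7556 +0.1556]
  T[1,:] = [+0.0586 +0.0000 -0.0226 -0.0135 +0.0286 +0.0466]
  T[2,:] = [+0.0561 -0.0281 +0.0000 -0.0116 -0.0099 -0.0644]
  T[3,:] = [-0.0390 +0.0312 +0.0117 +0.0000 -0.0377 -0.0506]
  T[4,:] = [-0.0316 -0.0228 +0.0281 +0.0684 +0.0000 -0.0193]
  T[5,:] = [+0.0276 +0.0149 +0.0234 +0.0616 +0.0425 +0.0000]
eigenvalue magnitudes: 0.1840, 0.1383, 0.0962, 0.0962, 0.0587, 0.0265.
spectral radius ρ = 0.1840; 0.1840 < 1 ⇒ converges.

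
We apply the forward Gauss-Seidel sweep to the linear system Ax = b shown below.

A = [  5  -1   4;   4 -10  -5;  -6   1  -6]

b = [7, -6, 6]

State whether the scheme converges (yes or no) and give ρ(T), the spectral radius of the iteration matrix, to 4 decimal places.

Write A = D+L+U with D = diag(5, -10, -6).
T_GS = -(D+L)⁻¹U: row 0 first, T[0,1] = -(-1)/(5) = +0.2000; later rows by forward substitution.
  T[0,:] = [+0.0000  +0.2000  -0.8000]
  T[1,:] = [+0.0000  +0.0800  -0.8200]
  T[2,:] = [+0.0000  -0.1867  +0.6633]
|roots of det(T-λI)|: 0.8597, 0.1163, 0.0000.
spectral radius ρ = 0.8597; 0.8597 < 1 ⇒ converges.

yes, ρ = 0.8597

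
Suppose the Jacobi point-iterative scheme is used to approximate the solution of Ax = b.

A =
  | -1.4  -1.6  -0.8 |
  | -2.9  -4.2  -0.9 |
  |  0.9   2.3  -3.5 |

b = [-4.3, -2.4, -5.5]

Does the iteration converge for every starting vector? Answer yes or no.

Let D = diag(-1.4, -4.2, -3.5); L, U the strict triangles.
Jacobi: T = -D⁻¹(L+U), T[2,1] = -(2.3)/(-3.5) = +0.6571; T[2,2] = 0.
  T[0,:] = [+0.0000  -1.1429  -0.5714]
  T[1,:] = [-0.6905  +0.0000  -0.2143]
  T[2,:] = [+0.2571  +0.6571  +0.0000]
eigenvalue magnitudes: 0.9224, 0.5911, 0.5911.
ρ = 0.9224; 0.9224 < 1, so it converges for any x₀.

yes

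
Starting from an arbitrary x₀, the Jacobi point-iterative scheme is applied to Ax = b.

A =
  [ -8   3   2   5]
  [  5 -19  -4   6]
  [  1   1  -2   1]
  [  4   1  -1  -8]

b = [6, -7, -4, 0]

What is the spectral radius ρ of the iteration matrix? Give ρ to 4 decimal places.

0.7211

Split A = D + L + U, D = diag(-8, -19, -2, -8).
Jacobi T = -D⁻¹(L+U): T[3,0] = -(4)/(-8) = +0.5000; T[3,3] = 0.
  T[0,:] = [+0.0000 +0.3750 +0.2500 +0.6250]
  T[1,:] = [+0.2632 +0.0000 -0.2105 +0.3158]
  T[2,:] = [+0.5000 +0.5000 +0.0000 +0.5000]
  T[3,:] = [+0.5000 +0.1250 -0.1250 +0.0000]
|roots of det(T-λI)|: 0.7211, 0.5784, 0.1720, 0.1720.
ρ = 0.7211; 0.7211 < 1 ⇒ converges.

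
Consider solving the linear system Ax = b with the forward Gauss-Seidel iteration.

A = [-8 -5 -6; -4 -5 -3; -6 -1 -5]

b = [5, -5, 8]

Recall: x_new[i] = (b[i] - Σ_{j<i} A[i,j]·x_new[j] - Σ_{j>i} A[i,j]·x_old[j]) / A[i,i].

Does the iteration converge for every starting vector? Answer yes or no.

yes

Split A = D + L + U, D = diag(-8, -5, -5).
GS T = -(D+L)⁻¹U: row 0 first, T[0,1] = -(-5)/(-8) = -0.6250; later rows by forward substitution.
  T[0,:] = [+0.0000, -0.6250, -0.7500]
  T[1,:] = [+0.0000, +0.5000, +0.0000]
  T[2,:] = [+0.0000, +0.6500, +0.9000]
eigenvalue magnitudes: 0.9000, 0.5000, 0.0000.
spectral radius ρ = 0.9000; 0.9000 < 1, so it converges for any x₀.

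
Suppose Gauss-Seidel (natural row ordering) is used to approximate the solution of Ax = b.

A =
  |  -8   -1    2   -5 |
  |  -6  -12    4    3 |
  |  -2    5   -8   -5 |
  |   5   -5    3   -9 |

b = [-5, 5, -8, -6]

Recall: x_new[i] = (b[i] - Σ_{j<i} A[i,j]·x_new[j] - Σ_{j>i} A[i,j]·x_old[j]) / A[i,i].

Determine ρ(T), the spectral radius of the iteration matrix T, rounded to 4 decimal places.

0.6127

A = D + L + U where D = diag(-8, -12, -8, -9).
GS T = -(D+L)⁻¹U: row 0 first, T[0,3] = -(-5)/(-8) = -0.6250; later rows by forward substitution.
  T[0,:] = [+0.0000  -0.1250  +0.2500  -0.6250]
  T[1,:] = [+0.0000  +0.0625  +0.2083  +0.5625]
  T[2,:] = [+0.0000  +0.0703  +0.0677  -0.1172]
  T[3,:] = [+0.0000  -0.0807  +0.0457  -0.6988]
|λ(T)| sorted: 0.6127, 0.1773, 0.1332, 0.0000.
ρ(T) = max|λ| = 0.6127; 0.6127 < 1, so it converges for any x₀.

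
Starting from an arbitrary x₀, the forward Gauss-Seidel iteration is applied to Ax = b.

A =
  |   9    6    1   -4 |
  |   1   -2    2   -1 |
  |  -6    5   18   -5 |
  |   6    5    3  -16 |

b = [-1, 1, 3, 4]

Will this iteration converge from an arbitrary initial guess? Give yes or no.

yes

Let D = diag(9, -2, 18, -16); L, U the strict triangles.
Gauss-Seidel: T = -(D+L)⁻¹U, row 0 first, T[0,3] = -(-4)/(9) = +0.4444; later rows by forward substitution.
  T[0,:] = [+0.0000, -0.6667, -0.1111, +0.4444]
  T[1,:] = [+0.0000, -0.3333, +0.9444, -0.2778]
  T[2,:] = [+0.0000, -0.1296, -0.2994, +0.5031]
  T[3,:] = [+0.0000, -0.3785, +0.1973, +0.1742]
|λ(T)| sorted: 0.7205, 0.3105, 0.3105, 0.0000.
spectral radius ρ = 0.7205; 0.7205 < 1: convergent.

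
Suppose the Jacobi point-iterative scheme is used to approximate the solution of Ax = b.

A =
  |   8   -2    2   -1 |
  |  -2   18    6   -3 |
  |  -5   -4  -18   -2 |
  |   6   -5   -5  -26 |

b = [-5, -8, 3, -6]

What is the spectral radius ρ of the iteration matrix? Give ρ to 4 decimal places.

Write A = D+L+U with D = diag(8, 18, -18, -26).
Jacobi T = -D⁻¹(L+U): T[0,1] = -(-2)/(8) = +0.2500; T[0,0] = 0.
  T[0,:] = [+0.0000  +0.2500  -0.2500  +0.1250]
  T[1,:] = [+0.1111  +0.0000  -0.3333  +0.1667]
  T[2,:] = [-0.2778  -0.2222  +0.0000  -0.1111]
  T[3,:] = [+0.2308  -0.1923  -0.1923  +0.0000]
|λ(T)| sorted: 0.5417, 0.1998, 0.1998, 0.1742.
spectral radius ρ = 0.5417; 0.5417 < 1: convergent.

0.5417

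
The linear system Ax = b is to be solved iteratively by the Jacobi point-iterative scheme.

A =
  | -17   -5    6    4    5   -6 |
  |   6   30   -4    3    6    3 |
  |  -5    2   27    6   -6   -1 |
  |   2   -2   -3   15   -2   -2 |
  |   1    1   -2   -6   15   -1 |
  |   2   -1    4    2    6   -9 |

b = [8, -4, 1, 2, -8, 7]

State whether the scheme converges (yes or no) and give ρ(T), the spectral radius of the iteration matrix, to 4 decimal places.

yes, ρ = 0.5344

Split A = D + L + U, D = diag(-17, 30, 27, 15, 15, -9).
Jacobi T = -D⁻¹(L+U): T[5,0] = -(2)/(-9) = +0.2222; T[5,5] = 0.
  T[0,:] = [+0.0000, -0.2941, +0.3529, +0.2353, +0.2941, -0.3529]
  T[1,:] = [-0.2000, +0.0000, +0.1333, -0.1000, -0.2000, -0.1000]
  T[2,:] = [+0.1852, -0.0741, +0.0000, -0.2222, +0.2222, +0.0370]
  T[3,:] = [-0.1333, +0.1333, +0.2000, +0.0000, +0.1333, +0.1333]
  T[4,:] = [-0.0667, -0.0667, +0.1333, +0.4000, +0.0000, +0.0667]
  T[5,:] = [+0.2222, -0.1111, +0.4444, +0.2222, +0.6667, +0.0000]
|eigenvalues of T|: 0.5344, 0.2530, 0.2530, 0.2522, 0.2522, 0.1875.
ρ = 0.5344; 0.5344 < 1 ⇒ converges.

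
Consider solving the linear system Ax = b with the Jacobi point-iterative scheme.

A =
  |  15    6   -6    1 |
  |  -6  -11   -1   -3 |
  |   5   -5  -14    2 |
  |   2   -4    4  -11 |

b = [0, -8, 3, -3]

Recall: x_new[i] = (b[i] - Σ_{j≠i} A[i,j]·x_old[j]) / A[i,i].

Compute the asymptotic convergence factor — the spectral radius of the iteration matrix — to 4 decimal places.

0.8384

Diagonal D = diag(15, -11, -14, -11); L, U strict lower/upper.
Jacobi: T = -D⁻¹(L+U), T[3,2] = -(4)/(-11) = +0.3636; T[3,3] = 0.
  T[0,:] = [+0.0000  -0.4000  +0.4000  -0.0667]
  T[1,:] = [-0.5455  +0.0000  -0.0909  -0.2727]
  T[2,:] = [+0.3571  -0.3571  +0.0000  +0.1429]
  T[3,:] = [+0.1818  -0.3636  +0.3636  +0.0000]
eigenvalue magnitudes: 0.8384, 0.5283, 0.2872, 0.0229.
spectral radius ρ = 0.8384; 0.8384 < 1 ⇒ converges.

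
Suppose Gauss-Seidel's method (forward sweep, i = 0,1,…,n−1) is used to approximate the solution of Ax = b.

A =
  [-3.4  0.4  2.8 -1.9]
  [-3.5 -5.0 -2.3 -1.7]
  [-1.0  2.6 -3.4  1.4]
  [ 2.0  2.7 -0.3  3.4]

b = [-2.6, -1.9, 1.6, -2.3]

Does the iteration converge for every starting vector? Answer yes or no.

Split A = D + L + U, D = diag(-3.4, -5, -3.4, 3.4).
GS T = -(D+L)⁻¹U: row 0 first, T[0,2] = -(2.8)/(-3.4) = +0.8235; later rows by forward substitution.
  T[0,:] = [+0.0000 +0.1176 +0.8235 -0.5588]
  T[1,:] = [+0.0000 -0.0824 -1.0365 +0.0512]
  T[2,:] = [+0.0000 -0.0976 -1.0348 +0.6153]
  T[3,:] = [+0.0000 -0.0124 +0.2473 +0.3424]
eigenvalue magnitudes: 1.2176, 0.4659, 0.0231, 0.0000.
ρ = 1.2176; 1.2176 > 1, so it fails to converge.

no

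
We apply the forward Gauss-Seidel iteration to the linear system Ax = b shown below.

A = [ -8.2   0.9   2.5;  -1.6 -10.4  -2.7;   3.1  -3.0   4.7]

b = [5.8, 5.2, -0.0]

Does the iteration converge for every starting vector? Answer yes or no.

Diagonal D = diag(-8.2, -10.4, 4.7); L, U strict lower/upper.
T_GS = -(D+L)⁻¹U: row 0 first, T[0,1] = -(0.9)/(-8.2) = +0.1098; later rows by forward substitution.
  T[0,:] = [+0.0000  +0.1098  +0.3049]
  T[1,:] = [+0.0000  -0.0169  -0.3065]
  T[2,:] = [+0.0000  -0.0832  -0.3967]
eigenvalue magnitudes: 0.4549, 0.0413, 0.0000.
ρ = 0.4549; 0.4549 < 1 ⇒ converges.

yes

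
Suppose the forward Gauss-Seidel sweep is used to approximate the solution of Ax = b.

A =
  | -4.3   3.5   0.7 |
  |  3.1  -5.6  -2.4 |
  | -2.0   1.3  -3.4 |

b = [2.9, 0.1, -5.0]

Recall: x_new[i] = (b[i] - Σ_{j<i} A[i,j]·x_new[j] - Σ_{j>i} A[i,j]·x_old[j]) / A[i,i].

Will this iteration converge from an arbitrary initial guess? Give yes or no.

yes

Split A = D + L + U, D = diag(-4.3, -5.6, -3.4).
T_GS = -(D+L)⁻¹U: row 0 first, T[0,2] = -(0.7)/(-4.3) = +0.1628; later rows by forward substitution.
  T[0,:] = [+0.0000, +0.8140, +0.1628]
  T[1,:] = [+0.0000, +0.4506, -0.3385]
  T[2,:] = [+0.0000, -0.3065, -0.2252]
|λ(T)| sorted: 0.5795, 0.3541, 0.0000.
ρ = 0.5795; 0.5795 < 1, so it converges for any x₀.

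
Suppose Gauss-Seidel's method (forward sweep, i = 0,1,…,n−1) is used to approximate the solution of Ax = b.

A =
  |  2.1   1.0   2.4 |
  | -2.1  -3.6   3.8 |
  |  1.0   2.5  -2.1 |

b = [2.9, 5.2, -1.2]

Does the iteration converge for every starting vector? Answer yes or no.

Diagonal D = diag(2.1, -3.6, -2.1); L, U strict lower/upper.
GS T = -(D+L)⁻¹U: row 0 first, T[0,2] = -(2.4)/(2.1) = -1.1429; later rows by forward substitution.
  T[0,:] = [+0.0000 -0.4762 -1.1429]
  T[1,:] = [+0.0000 +0.2778 +1.7222]
  T[2,:] = [+0.0000 +0.1039 +1.5060]
eigenvalue magnitudes: 1.6377, 0.1462, 0.0000.
ρ(T) = max|λ| = 1.6377; 1.6377 > 1, so it fails to converge.

no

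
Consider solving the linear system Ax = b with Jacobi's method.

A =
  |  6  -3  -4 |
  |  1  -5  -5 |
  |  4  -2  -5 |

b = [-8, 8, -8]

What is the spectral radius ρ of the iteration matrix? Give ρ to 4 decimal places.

Diagonal D = diag(6, -5, -5); L, U strict lower/upper.
Jacobi T = -D⁻¹(L+U): T[2,0] = -(4)/(-5) = +0.8000; T[2,2] = 0.
  T[0,:] = [+0.0000, +0.5000, +0.6667]
  T[1,:] = [+0.2000, +0.0000, -1.0000]
  T[2,:] = [+0.8000, -0.4000, +0.0000]
|eigenvalues of T|: 1.1893, 0.6174, 0.6174.
ρ(T) = max|λ| = 1.1893; 1.1893 > 1 ⇒ diverges.

1.1893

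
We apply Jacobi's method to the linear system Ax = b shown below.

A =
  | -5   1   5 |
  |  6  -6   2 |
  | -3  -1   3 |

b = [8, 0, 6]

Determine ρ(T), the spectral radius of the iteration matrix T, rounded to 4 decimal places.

1.2747

Write A = D+L+U with D = diag(-5, -6, 3).
Jacobi: T = -D⁻¹(L+U), T[0,1] = -(1)/(-5) = +0.2000; T[0,0] = 0.
  T[0,:] = [+0.0000  +0.2000  +1.0000]
  T[1,:] = [+1.0000  +0.0000  +0.3333]
  T[2,:] = [+1.0000  +0.3333  +0.0000]
|λ(T)| sorted: 1.2747, 0.9414, 0.3333.
spectral radius ρ = 1.2747; 1.2747 > 1: divergent.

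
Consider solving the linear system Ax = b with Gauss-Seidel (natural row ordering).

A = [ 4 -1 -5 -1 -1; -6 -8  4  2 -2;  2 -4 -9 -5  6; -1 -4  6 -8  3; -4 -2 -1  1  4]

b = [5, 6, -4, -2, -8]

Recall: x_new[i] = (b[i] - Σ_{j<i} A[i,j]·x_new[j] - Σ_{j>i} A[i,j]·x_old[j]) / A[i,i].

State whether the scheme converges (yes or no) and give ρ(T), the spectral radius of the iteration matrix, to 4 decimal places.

no, ρ = 1.2566

Write A = D+L+U with D = diag(4, -8, -9, -8, 4).
Gauss-Seidel: T = -(D+L)⁻¹U, row 0 first, T[0,2] = -(-5)/(4) = +1.2500; later rows by forward substitution.
  T[0,:] = [+0.0000  +0.2500  +1.2500  +0.2500  +0.2500]
  T[1,:] = [+0.0000  -0.1875  -0.4375  +0.0625  -0.4375]
  T[2,:] = [+0.0000  +0.1389  +0.4722  -0.5278  +0.9167]
  T[3,:] = [+0.0000  +0.1667  +0.4167  -0.4583  +1.2500]
  T[4,:] = [+0.0000  +0.1493  +1.0451  +0.2639  -0.0521]
eigenvalue magnitudes: 1.2566, 0.8442, 0.2757, 0.0890, 0.0000.
spectral radius ρ = 1.2566; 1.2566 > 1, so it fails to converge.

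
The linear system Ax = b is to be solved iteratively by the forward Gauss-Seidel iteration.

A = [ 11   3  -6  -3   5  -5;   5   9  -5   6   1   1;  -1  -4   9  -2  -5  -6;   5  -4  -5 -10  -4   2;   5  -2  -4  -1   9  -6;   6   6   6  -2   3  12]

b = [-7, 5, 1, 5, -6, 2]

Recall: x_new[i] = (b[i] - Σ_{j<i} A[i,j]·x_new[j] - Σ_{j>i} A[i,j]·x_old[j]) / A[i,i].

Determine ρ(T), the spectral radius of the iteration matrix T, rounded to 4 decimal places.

A = D + L + U where D = diag(11, 9, 9, -10, 9, 12).
T_GS = -(D+L)⁻¹U: row 0 first, T[0,4] = -(5)/(11) = -0.4545; later rows by forward substitution.
  T[0,:] = [+0.0000 -0.2727 +0.5455 +0.2727 -0.4545 +0.4545]
  T[1,:] = [+0.0000 +0.1515 +0.2525 -0.8182 +0.1414 -0.3636]
  T[2,:] = [+0.0000 +0.0370 +0.1728 -0.1111 +0.5679 +0.5556]
  T[3,:] = [+0.0000 -0.2155 +0.0853 +0.5192 -0.9678 +0.2949]
  T[4,:] = [+0.0000 +0.1777 -0.1606 -0.3250 +0.4288 +0.6130]
  T[5,:] = [+0.0000 -0.0383 -0.4310 +0.4961 -0.3959 -0.4273]
|roots of det(T-λI)|: 1.1625, 0.6414, 0.6414, 0.5606, 0.0167, 0.0000.
spectral radius ρ = 1.1625; 1.1625 > 1, so it fails to converge.

1.1625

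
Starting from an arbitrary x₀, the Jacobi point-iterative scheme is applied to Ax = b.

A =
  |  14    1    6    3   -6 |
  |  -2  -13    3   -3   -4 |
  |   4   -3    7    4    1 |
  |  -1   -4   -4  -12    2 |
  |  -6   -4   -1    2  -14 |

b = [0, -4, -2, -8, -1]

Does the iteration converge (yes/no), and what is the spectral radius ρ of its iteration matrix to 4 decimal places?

yes, ρ = 0.8586

Write A = D+L+U with D = diag(14, -13, 7, -12, -14).
Jacobi: T = -D⁻¹(L+U), T[4,0] = -(-6)/(-14) = -0.4286; T[4,4] = 0.
  T[0,:] = [+0.0000  -0.0714  -0.4286  -0.2143  +0.4286]
  T[1,:] = [-0.1538  +0.0000  +0.2308  -0.2308  -0.3077]
  T[2,:] = [-0.5714  +0.4286  +0.0000  -0.5714  -0.1429]
  T[3,:] = [-0.0833  -0.3333  -0.3333  +0.0000  +0.1667]
  T[4,:] = [-0.4286  -0.2857  -0.0714  +0.1429  +0.0000]
|λ(T)| sorted: 0.8586, 0.6406, 0.3060, 0.2151, 0.2151.
spectral radius ρ = 0.8586; 0.8586 < 1: convergent.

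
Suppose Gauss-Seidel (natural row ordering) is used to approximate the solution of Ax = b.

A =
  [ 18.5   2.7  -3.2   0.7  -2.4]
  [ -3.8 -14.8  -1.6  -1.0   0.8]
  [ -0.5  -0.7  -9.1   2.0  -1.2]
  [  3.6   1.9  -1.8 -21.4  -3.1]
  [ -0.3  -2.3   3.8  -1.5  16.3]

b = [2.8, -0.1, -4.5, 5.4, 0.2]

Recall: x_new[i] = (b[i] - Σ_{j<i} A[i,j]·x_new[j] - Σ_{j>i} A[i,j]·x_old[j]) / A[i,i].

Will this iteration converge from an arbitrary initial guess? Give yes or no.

Write A = D+L+U with D = diag(18.5, -14.8, -9.1, -21.4, 16.3).
Gauss-Seidel: T = -(D+L)⁻¹U, row 0 first, T[0,4] = -(-2.4)/(18.5) = +0.1297; later rows by forward substitution.
  T[0,:] = [+0.0000, -0.1459, +0.1730, -0.0378, +0.1297]
  T[1,:] = [+0.0000, +0.0375, -0.1525, -0.0579, +0.0207]
  T[2,:] = [+0.0000, +0.0051, +0.0022, +0.2263, -0.1406]
  T[3,:] = [+0.0000, -0.0217, +0.0154, -0.0305, -0.1094]
  T[4,:] = [+0.0000, -0.0006, -0.0174, -0.0644, +0.0280]
eigenvalue magnitudes: 0.1561, 0.0750, 0.0750, 0.0105, 0.0000.
ρ(T) = max|λ| = 0.1561; 0.1561 < 1: convergent.

yes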